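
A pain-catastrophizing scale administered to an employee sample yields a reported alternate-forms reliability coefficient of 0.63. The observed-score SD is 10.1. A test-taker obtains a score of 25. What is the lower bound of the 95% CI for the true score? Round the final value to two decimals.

SEM = 10.100·√(1 − 0.630) ≃ 6.144
Margin = 1.96 · 6.144 ≃ 12.041
Lower limit = 25 − 12.041 ≃ 12.959

12.96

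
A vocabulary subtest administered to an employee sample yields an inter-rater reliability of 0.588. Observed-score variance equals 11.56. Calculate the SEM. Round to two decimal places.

2.18

SD = √11.56 = 3.400
SEM = 3.400×√(1 − 0.588) ≈ 2.182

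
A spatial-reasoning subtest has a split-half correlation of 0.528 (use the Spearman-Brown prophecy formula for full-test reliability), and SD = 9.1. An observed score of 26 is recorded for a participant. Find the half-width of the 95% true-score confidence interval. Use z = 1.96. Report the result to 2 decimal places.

9.91

r_full = 2·0.528 / (1 + 0.528) ≈ 0.69110
SEM = 9.10000 * √(1 − 0.69110) = 9.10000 * √0.30890 ≈ 9.10000 * 0.55579 ≈ 5.05767
1.96 * SEM ≈ 9.91304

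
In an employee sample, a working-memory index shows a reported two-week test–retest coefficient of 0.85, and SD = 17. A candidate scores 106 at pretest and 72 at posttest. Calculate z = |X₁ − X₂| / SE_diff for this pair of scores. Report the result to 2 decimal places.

SEM = 17.0000×√(1 − 0.8500) ≃ 6.5841
SE_diff = √2 × SEM ≃ 9.3113
z = |106 − 72| / 9.3113 = 34 / 9.3113 ≃ 3.6515

3.65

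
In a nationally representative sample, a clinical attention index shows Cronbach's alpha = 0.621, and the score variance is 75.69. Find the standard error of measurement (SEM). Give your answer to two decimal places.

SD = √75.69 = 8.7000
SEM = 8.7000 * √(1 − 0.6210) = 8.7000 * √0.3790 ≈ 8.7000 * 0.6156 ≈ 5.3560

5.36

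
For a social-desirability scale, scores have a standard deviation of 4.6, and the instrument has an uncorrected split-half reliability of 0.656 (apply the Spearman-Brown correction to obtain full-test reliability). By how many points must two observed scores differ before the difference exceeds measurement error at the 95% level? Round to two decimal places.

5.81

r_full = 2·0.656 / (1 + 0.656) ≃ 0.792
SEM = 4.600*√(1 − 0.792) ≃ 2.097
SE_diff = SEM * √2 ≃ 2.097 * 1.414 ≃ 2.965
Minimum reliable difference = 1.96 * SE_diff ≃ 1.96 * 2.965 ≃ 5.811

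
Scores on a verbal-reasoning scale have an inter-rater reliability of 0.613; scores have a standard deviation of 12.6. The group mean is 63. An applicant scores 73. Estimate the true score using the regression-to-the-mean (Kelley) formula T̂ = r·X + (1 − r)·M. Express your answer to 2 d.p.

69.13

Estimated true score = 0.613·73 + (1 − 0.613)·63 ≈ 69.130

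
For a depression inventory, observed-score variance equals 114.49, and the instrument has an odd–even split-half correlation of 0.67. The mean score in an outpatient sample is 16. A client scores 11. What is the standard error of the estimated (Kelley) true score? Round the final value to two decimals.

4.26

σ = 114.49^(1/2) = 10.7000
Full-length reliability (Spearman-Brown) = 2(0.67)/(1+0.67) ≃ 0.8024
SE_est = SD * √(r(1 − r)) = 10.7000 * √0.1586 ≃ 10.7000 * 0.3982 ≃ 4.2607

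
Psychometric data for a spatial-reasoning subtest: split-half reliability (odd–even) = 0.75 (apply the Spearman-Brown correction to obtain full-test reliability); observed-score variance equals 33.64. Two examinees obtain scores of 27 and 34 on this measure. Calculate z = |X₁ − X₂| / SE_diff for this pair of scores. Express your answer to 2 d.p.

2.26

SD = √33.64 = 5.800
Full-length reliability (Spearman-Brown) = 2(0.75)/(1+0.75) ≃ 0.857
The standard error of measurement is 5.800·√(1 − 0.857) ≃ 5.800·0.378 ≃ 2.192.
Standard error of the difference = 2.192·√2 ≃ 3.100
z = 7 / 3.100 ≃ 2.258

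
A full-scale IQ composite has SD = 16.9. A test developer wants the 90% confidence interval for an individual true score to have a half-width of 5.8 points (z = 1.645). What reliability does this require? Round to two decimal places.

0.96

Required SEM = 5.8 / 1.645 ≈ 3.52584
r = 1 − (3.52584/16.9)² ≈ 1 − 0.04353 ≈ 0.95647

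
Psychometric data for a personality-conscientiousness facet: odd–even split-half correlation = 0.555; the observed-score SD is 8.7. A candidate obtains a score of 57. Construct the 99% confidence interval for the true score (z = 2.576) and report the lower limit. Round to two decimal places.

Full-length reliability (Spearman-Brown) = 2(0.555)/(1+0.555) ≈ 0.7138
SEM = 8.7000*√(1 − 0.7138) ≈ 4.6541
Margin = 2.576 * 4.6541 ≈ 11.9889
Lower bound: 57 − 11.9889 = 45.0111

45.01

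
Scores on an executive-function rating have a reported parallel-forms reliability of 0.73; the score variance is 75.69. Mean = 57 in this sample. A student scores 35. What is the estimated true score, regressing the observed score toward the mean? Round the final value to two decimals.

40.94

T̂ = r·X + (1 − r)·M = 0.7300*35 + 0.2700*57 = 25.5500 + 15.3900 ≈ 40.9400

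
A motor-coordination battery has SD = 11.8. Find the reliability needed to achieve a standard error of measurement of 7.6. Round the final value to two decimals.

0.59

r = 1 − (SEM / SD)² = 1 − (7.600 / 11.8)² ≈ 1 − 0.415 ≈ 0.585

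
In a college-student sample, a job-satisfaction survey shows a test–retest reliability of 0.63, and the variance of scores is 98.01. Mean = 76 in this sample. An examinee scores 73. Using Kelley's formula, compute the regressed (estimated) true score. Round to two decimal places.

Estimated true score = 0.630×73 + (1 − 0.630)×76 ≈ 74.110

74.11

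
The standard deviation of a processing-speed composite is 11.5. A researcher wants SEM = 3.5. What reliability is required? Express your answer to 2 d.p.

0.91

r = 1 − (SEM / SD)² = 1 − (3.500 / 11.5)² ≈ 1 − 0.093 ≈ 0.907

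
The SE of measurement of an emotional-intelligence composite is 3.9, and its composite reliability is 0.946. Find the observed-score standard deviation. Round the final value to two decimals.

16.78

SD = 3.9 / √(1 − 0.946) ≈ 16.78293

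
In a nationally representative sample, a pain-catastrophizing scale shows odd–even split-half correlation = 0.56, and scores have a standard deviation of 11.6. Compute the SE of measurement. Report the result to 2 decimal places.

6.16

Spearman-Brown: r = 2(0.56) / (1 + 0.56) = 1.120 / 1.560 ≈ 0.718
SEM = 11.600 · √(1 − 0.718) = 11.600 · √0.282 ≈ 11.600 · 0.531 ≈ 6.161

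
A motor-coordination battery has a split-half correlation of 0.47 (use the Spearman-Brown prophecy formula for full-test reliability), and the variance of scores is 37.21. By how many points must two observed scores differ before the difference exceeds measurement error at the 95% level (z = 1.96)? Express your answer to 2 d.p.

10.15

σ = 37.21^(1/2) = 6.100
r_full = 2·0.47 / (1 + 0.47) ≈ 0.639
The standard error of measurement is 6.100*√(1 − 0.639) ≈ 6.100*0.600 ≈ 3.663.
SE_diff = SEM * √2 ≈ 3.663 * 1.414 ≈ 5.180
Minimum reliable difference = 1.96 * SE_diff ≈ 1.96 * 5.180 ≈ 10.153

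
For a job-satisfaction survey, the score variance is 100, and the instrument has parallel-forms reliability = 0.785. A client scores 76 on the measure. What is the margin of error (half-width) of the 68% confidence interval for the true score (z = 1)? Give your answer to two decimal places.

σ = 100^(1/2) = 10.000
The standard error of measurement is 10.000×√(1 − 0.785) ≃ 10.000×0.464 ≃ 4.637.
Half-width = 1×4.637 ≃ 4.637

4.64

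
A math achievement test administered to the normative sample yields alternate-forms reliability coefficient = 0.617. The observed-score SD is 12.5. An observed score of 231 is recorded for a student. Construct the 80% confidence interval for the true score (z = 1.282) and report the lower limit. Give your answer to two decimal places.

221.08

The standard error of measurement is 12.500*√(1 − 0.617) ≈ 12.500*0.619 ≈ 7.736.
Margin = 1.282 * 7.736 ≈ 9.917
Lower bound: 231 − 9.917 = 221.083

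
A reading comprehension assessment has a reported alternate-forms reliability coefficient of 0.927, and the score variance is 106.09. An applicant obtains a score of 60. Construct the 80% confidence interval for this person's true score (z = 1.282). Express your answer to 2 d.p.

[56.43, 63.57]

σ = 106.09^(1/2) = 10.30000
SEM = 10.30000*√(1 − 0.92700) ≈ 2.78291
Half-width = 1.282*2.78291 ≈ 3.56769
CI = 60 ± 3.56769 → [56.43231, 63.56769]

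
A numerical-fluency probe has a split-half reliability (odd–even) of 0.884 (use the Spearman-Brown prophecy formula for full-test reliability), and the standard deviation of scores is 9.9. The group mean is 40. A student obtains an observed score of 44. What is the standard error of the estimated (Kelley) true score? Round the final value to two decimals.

Full-length reliability (Spearman-Brown) = 2(0.884)/(1+0.884) ≈ 0.938
SE_est = SD · √(r(1 − r)) = 9.900 · √0.058 ≈ 9.900 · 0.240 ≈ 2.380

2.38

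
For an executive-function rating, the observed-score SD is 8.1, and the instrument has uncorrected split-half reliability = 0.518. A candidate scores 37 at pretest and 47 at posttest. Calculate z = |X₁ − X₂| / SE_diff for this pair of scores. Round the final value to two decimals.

Spearman-Brown: r = 2(0.518) / (1 + 0.518) = 1.0360 / 1.5180 ≃ 0.6825
SEM = 8.1000 * √(1 − 0.6825) = 8.1000 * √0.3175 ≃ 8.1000 * 0.5635 ≃ 4.5643
SE_diff = SEM * √2 ≃ 4.5643 * 1.4142 ≃ 6.4549
z = 10 / 6.4549 ≃ 1.5492

1.55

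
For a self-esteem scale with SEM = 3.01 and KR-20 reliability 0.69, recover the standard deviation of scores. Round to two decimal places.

5.41

SD = 3.01 / √(1 − 0.69) ≈ 5.406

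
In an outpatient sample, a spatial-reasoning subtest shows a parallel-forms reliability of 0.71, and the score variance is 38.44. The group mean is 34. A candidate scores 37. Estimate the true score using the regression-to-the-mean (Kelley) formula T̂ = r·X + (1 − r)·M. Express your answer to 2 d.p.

T̂ = 0.71000(37) + 0.29000(34) ≃ 36.13000

36.13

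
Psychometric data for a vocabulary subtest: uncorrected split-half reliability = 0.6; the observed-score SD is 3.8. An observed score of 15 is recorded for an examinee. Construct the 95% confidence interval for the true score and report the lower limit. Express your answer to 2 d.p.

11.28

Spearman-Brown: r = 2(0.6) / (1 + 0.6) = 1.200 / 1.600 ≃ 0.750
SEM = 3.800 * √(1 − 0.750) = 3.800 * √0.250 ≃ 3.800 * 0.500 ≃ 1.900
Half-width = 1.96*1.900 ≃ 3.724
Lower bound: 15 − 3.724 = 11.276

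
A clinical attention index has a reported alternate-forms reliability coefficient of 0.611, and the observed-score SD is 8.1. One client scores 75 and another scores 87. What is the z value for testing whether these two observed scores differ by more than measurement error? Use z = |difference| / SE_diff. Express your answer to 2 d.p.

SEM = 8.1000×√(1 − 0.6110) ≃ 5.0520
SE_diff = √2 × SEM ≃ 7.1445
z = |75 − 87| / 7.1445 = 12 / 7.1445 ≃ 1.6796

1.68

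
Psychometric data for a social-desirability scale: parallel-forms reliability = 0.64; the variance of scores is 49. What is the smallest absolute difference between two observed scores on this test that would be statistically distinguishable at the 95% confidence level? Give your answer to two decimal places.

SD = √49 = 7.000
SEM = 7.000·√(1 − 0.640) ≃ 4.200
Standard error of the difference = 4.200·√2 ≃ 5.940
Smallest detectable difference = 1.96·5.940 ≃ 11.642

11.64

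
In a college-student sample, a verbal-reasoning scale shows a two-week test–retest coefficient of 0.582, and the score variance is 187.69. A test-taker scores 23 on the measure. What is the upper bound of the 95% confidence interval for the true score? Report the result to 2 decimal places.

40.36

σ = 187.69^(1/2) = 13.700
The standard error of measurement is 13.700·√(1 − 0.582) ≈ 13.700·0.647 ≈ 8.857.
1.96 · SEM ≈ 17.361
Upper bound: 23 + 17.361 = 40.361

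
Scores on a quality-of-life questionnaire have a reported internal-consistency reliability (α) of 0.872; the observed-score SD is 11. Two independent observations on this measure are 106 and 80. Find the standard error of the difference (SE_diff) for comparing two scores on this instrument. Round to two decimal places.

5.57

SEM = 11.00000·√(1 − 0.87200) ≃ 3.93548
SE_diff = √2 · SEM ≃ 5.56561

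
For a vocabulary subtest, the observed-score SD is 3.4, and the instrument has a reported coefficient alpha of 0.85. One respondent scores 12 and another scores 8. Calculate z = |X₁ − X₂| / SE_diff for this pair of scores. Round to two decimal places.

SEM = 3.400 * √(1 − 0.850) = 3.400 * √0.150 ≃ 3.400 * 0.387 ≃ 1.317
SE_diff = √2 * SEM ≃ 1.862
z = |12 − 8| / 1.862 = 4 / 1.862 ≃ 2.148

2.15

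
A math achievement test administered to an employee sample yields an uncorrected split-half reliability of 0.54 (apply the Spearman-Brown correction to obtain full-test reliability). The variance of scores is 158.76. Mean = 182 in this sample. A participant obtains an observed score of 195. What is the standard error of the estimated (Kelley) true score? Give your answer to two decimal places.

σ = 158.76^(1/2) = 12.6000
r_full = 2·0.54 / (1 + 0.54) ≃ 0.7013
SE_est = 12.6000·√(0.7013·0.2987) ≃ 5.7669

5.77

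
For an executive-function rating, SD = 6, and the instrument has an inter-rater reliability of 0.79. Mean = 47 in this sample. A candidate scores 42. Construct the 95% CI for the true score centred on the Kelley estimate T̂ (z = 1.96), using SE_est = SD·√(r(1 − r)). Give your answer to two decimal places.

[38.26, 47.84]

T̂ = r·X + (1 − r)·M = 0.79000×42 + 0.21000×47 = 33.18000 + 9.87000 ≃ 43.05000
SE_est = SD × √(r(1 − r)) = 6.00000 × √0.16590 ≃ 6.00000 × 0.40731 ≃ 2.44385
95% CI: 43.05000 ± 4.78994 ≃ (38.26006, 47.83994)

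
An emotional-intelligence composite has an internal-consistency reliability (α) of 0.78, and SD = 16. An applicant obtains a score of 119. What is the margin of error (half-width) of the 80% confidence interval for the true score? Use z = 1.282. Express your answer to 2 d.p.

SEM = 16.000 · √(1 − 0.780) = 16.000 · √0.220 ≈ 16.000 · 0.469 ≈ 7.505
Half-width = 1.282·7.505 ≈ 9.621

9.62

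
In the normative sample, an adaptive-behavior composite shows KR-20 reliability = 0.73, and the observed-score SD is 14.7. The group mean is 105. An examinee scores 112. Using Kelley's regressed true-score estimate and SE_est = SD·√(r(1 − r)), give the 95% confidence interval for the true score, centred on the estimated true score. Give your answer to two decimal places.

[97.32, 122.90]

Estimated true score = 0.730×112 + (1 − 0.730)×105 ≈ 110.110
SE_est = SD × √(r(1 − r)) = 14.700 × √0.197 ≈ 14.700 × 0.444 ≈ 6.526
CI = 110.110 ± 1.96 × 6.526 → [97.319, 122.901]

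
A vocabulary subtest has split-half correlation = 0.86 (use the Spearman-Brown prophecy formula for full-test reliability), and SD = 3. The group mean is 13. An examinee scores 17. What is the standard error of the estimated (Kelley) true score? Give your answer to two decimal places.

Full-length reliability (Spearman-Brown) = 2(0.86)/(1+0.86) ≈ 0.925
SE_est = 3.000*√(0.925*0.075) ≈ 0.791

0.79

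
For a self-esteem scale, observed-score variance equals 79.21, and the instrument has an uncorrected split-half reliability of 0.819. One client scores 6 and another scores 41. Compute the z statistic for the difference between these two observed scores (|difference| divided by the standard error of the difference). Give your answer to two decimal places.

SD = √79.21 ≈ 8.9000
Full-length reliability (Spearman-Brown) = 2(0.819)/(1+0.819) ≈ 0.9005
SEM = 8.9000 * √(1 − 0.9005) = 8.9000 * √0.0995 ≈ 8.9000 * 0.3154 ≈ 2.8075
SE_diff = SEM * √2 ≈ 2.8075 * 1.4142 ≈ 3.9703
z = |6 − 41| / 3.9703 = 35 / 3.9703 ≈ 8.8154

8.82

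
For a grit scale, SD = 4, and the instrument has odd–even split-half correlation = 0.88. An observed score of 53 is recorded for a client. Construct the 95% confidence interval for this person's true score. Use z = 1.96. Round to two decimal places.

[51.02, 54.98]

Full-length reliability (Spearman-Brown) = 2(0.88)/(1+0.88) ≃ 0.9362
SEM = 4.0000*√(1 − 0.9362) ≃ 1.0106
1.96 * SEM ≃ 1.9807
Interval: (51.0193, 54.9807)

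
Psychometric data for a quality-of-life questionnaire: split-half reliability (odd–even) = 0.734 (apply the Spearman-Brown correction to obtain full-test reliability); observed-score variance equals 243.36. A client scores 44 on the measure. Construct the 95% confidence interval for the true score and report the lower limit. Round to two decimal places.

32.02

SD = √243.36 = 15.6000
Spearman-Brown: r = 2(0.734) / (1 + 0.734) = 1.4680 / 1.7340 ≃ 0.8466
The standard error of measurement is 15.6000·√(1 − 0.8466) ≃ 15.6000·0.3917 ≃ 6.1100.
Half-width = 1.96·6.1100 ≃ 11.9756
Lower limit = 44 − 11.9756 ≃ 32.0244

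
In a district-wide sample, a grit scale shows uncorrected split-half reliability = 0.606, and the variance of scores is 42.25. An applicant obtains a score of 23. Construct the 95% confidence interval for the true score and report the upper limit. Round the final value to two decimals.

σ = 42.25^(1/2) = 6.500
r_full = 2·0.606 / (1 + 0.606) ≃ 0.755
SEM = 6.500*√(1 − 0.755) ≃ 3.220
Half-width = 1.96*3.220 ≃ 6.310
Upper limit = 23 + 6.310 ≃ 29.310

29.31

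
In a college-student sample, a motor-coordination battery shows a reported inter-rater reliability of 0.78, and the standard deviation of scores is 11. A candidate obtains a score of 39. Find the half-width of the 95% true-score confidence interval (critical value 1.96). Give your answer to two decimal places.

SEM = 11.0000·√(1 − 0.7800) ≈ 5.1595
Margin = 1.96 · 5.1595 ≈ 10.1125

10.11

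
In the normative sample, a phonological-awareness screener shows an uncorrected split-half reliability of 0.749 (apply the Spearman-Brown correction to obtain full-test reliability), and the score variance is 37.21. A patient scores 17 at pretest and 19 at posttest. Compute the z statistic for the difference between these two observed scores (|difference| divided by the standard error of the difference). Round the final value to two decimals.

SD = √37.21 = 6.10000
Full-length reliability (Spearman-Brown) = 2(0.749)/(1+0.749) ≈ 0.85649
The standard error of measurement is 6.10000×√(1 − 0.85649) ≈ 6.10000×0.37883 ≈ 2.31085.
SE_diff = SEM × √2 ≈ 2.31085 × 1.41421 ≈ 3.26804
z = 2 / 3.26804 ≈ 0.61199

0.61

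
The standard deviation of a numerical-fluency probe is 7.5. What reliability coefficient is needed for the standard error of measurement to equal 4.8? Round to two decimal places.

r = 1 − (SEM / SD)² = 1 − (4.8000 / 7.5)² ≈ 1 − 0.4096 ≈ 0.5904

0.59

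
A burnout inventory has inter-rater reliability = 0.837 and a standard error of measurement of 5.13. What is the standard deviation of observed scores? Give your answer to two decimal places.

12.71

SD = 5.13 / √(1 − 0.837) ≈ 12.706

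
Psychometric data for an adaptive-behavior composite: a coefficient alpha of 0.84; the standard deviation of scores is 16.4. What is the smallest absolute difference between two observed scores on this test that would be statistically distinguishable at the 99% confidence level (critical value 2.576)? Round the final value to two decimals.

SEM = 16.4000·√(1 − 0.8400) ≈ 6.5600
SE_diff = √2 · SEM ≈ 9.2772
Minimum reliable difference = 2.576 · SE_diff ≈ 2.576 · 9.2772 ≈ 23.8982

23.90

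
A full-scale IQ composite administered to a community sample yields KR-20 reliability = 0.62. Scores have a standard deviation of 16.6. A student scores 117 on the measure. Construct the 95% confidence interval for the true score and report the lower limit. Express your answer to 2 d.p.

96.94

SEM = 16.6000*√(1 − 0.6200) ≈ 10.2329
1.96 * SEM ≈ 20.0565
Lower limit = 117 − 20.0565 ≈ 96.9435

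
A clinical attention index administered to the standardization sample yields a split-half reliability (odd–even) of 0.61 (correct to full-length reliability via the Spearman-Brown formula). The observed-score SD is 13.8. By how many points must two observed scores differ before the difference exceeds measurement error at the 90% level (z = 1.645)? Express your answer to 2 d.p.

Full-length reliability (Spearman-Brown) = 2(0.61)/(1+0.61) ≈ 0.758
SEM = 13.800 * √(1 − 0.758) = 13.800 * √0.242 ≈ 13.800 * 0.492 ≈ 6.792
SE_diff = SEM * √2 ≈ 6.792 * 1.414 ≈ 9.605
Minimum reliable difference = 1.645 * SE_diff ≈ 1.645 * 9.605 ≈ 15.801

15.80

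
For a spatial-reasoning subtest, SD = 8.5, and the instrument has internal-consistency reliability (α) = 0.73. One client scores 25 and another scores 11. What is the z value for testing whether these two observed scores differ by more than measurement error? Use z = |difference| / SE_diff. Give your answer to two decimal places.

SEM = 8.500 * √(1 − 0.730) = 8.500 * √0.270 ≈ 8.500 * 0.520 ≈ 4.417
SE_diff = √2 * SEM ≈ 6.246
z = 14 / 6.246 ≈ 2.241

2.24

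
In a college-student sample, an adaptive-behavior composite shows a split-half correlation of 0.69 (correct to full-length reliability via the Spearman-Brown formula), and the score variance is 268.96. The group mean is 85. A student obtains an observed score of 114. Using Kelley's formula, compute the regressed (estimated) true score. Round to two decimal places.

108.68

Full-length reliability (Spearman-Brown) = 2(0.69)/(1+0.69) ≃ 0.8166
T̂ = r·X + (1 − r)·M = 0.8166·114 + 0.1834·85 ≃ 93.0888 + 15.5917 ≃ 108.6805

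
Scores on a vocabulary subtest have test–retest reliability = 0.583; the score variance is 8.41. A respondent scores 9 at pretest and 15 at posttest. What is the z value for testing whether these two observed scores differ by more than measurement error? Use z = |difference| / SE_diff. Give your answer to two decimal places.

SD = √8.41 ≈ 2.9000
SEM = 2.9000 × √(1 − 0.5830) = 2.9000 × √0.4170 ≈ 2.9000 × 0.6458 ≈ 1.8727
Standard error of the difference = 1.8727·√2 ≈ 2.6484
z = |9 − 15| / 2.6484 = 6 / 2.6484 ≈ 2.2655

2.27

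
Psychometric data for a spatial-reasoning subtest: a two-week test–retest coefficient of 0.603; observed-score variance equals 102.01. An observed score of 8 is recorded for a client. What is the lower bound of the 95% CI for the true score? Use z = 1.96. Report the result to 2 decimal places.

-4.47

SD = √102.01 ≈ 10.1000
SEM = 10.1000×√(1 − 0.6030) ≈ 6.3638
1.96 × SEM ≈ 12.4731
Lower limit = 8 − 12.4731 ≈ -4.4731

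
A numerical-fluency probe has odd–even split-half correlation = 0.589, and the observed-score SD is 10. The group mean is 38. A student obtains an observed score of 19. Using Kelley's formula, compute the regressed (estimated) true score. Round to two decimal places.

Spearman-Brown: r = 2(0.589) / (1 + 0.589) = 1.1780 / 1.5890 ≈ 0.7413
Estimated true score = 0.7413×19 + (1 − 0.7413)×38 ≈ 23.9144

23.91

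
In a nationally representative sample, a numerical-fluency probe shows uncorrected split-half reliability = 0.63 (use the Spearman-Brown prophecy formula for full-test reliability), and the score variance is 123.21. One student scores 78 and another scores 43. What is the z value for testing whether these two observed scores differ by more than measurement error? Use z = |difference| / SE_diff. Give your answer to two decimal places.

4.68

σ = 123.21^(1/2) = 11.1000
Spearman-Brown: r = 2(0.63) / (1 + 0.63) = 1.2600 / 1.6300 ≈ 0.7730
SEM = 11.1000 × √(1 − 0.7730) = 11.1000 × √0.2270 ≈ 11.1000 × 0.4764 ≈ 5.2885
SE_diff = SEM × √2 ≈ 5.2885 × 1.4142 ≈ 7.4790
z = |78 − 43| / 7.4790 = 35 / 7.4790 ≈ 4.6798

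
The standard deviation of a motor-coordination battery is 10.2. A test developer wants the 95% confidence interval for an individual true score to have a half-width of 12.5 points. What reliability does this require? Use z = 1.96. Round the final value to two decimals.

SEM needed = half-width / z = 12.5/1.96 ≈ 6.37755
Required reliability = 1 − (SEM/SD)² = 1 − 0.39094 ≈ 0.60906

0.61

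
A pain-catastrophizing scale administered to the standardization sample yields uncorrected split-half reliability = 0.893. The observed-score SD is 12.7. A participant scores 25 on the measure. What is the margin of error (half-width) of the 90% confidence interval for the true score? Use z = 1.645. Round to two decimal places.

Spearman-Brown: r = 2(0.893) / (1 + 0.893) = 1.7860 / 1.8930 ≈ 0.9435
SEM = 12.7000 * √(1 − 0.9435) = 12.7000 * √0.0565 ≈ 12.7000 * 0.2377 ≈ 3.0194
Half-width = 1.645*3.0194 ≈ 4.9669

4.97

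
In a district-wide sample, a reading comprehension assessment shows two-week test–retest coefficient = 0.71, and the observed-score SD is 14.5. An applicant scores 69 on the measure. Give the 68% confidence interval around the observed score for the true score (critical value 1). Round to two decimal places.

SEM = 14.500 * √(1 − 0.710) = 14.500 * √0.290 ≈ 14.500 * 0.539 ≈ 7.808
Margin = 1 * 7.808 ≈ 7.808
CI = 69 ± 7.808 → [61.192, 76.808]

[61.19, 76.81]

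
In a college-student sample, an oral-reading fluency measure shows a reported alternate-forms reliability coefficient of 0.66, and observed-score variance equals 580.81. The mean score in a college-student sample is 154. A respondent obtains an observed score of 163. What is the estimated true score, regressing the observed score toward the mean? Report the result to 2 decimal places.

T̂ = 0.660(163) + 0.340(154) ≈ 159.940

159.94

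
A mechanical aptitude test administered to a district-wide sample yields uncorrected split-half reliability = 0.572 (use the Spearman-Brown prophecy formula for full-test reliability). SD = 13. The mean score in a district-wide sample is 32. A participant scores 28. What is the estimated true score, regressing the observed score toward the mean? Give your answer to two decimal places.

29.09

r_full = 2·0.572 / (1 + 0.572) ≃ 0.728
T̂ = r·X + (1 − r)·M = 0.728·28 + 0.272·32 ≃ 20.377 + 8.712 ≃ 29.089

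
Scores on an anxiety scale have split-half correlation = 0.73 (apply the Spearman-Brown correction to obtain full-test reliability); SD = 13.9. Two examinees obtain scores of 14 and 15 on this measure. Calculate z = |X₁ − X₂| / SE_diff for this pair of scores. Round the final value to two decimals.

Spearman-Brown: r = 2(0.73) / (1 + 0.73) = 1.46000 / 1.73000 ≈ 0.84393
SEM = 13.90000 × √(1 − 0.84393) = 13.90000 × √0.15607 ≈ 13.90000 × 0.39506 ≈ 5.49128
Standard error of the difference = 5.49128·√2 ≈ 7.76584
z = 1 / 7.76584 ≈ 0.12877

0.13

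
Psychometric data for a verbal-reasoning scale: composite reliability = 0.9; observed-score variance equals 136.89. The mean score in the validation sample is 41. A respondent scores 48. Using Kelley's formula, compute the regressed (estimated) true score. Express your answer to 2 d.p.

47.30

T̂ = r·X + (1 − r)·M = 0.9000*48 + 0.1000*41 = 43.2000 + 4.1000 ≃ 47.3000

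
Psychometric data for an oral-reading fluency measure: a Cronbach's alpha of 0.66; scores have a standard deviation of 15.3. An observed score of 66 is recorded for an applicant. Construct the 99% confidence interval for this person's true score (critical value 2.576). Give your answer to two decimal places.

[43.02, 88.98]

SEM = 15.300×√(1 − 0.660) ≃ 8.921
Half-width = 2.576×8.921 ≃ 22.981
Interval: (43.019, 88.981)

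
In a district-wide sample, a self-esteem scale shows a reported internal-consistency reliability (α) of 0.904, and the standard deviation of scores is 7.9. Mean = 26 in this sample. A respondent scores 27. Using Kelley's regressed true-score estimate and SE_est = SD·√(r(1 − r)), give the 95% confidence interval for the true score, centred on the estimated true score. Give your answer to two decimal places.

Estimated true score = 0.9040×27 + (1 − 0.9040)×26 ≈ 26.9040
SE_est = 7.9000·√[r(1 − r)] ≈ 2.3273
95% CI: 26.9040 ± 4.5615 ≈ (22.3425, 31.4655)

[22.34, 31.47]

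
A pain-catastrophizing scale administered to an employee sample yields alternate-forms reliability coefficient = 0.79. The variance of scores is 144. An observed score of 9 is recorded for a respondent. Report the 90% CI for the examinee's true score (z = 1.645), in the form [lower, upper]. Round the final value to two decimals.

σ = 144^(1/2) = 12.00000
The standard error of measurement is 12.00000*√(1 − 0.79000) ≈ 12.00000*0.45826 ≈ 5.49909.
Half-width = 1.645*5.49909 ≈ 9.04600
CI = 9 ± 9.04600 → [-0.04600, 18.04600]

[-0.05, 18.05]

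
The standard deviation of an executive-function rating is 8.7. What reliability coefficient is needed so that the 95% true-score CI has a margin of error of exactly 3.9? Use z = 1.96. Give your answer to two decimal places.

Required SEM = 3.9 / 1.96 ≈ 1.9898
Required reliability = 1 − (SEM/SD)² = 1 − 0.0523 ≈ 0.9477

0.95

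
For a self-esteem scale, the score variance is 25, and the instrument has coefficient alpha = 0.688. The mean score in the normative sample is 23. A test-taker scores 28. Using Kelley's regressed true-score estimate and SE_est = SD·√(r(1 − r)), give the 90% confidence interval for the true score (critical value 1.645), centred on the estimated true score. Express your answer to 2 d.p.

[22.63, 30.25]

σ = 25^(1/2) = 5.00000
T̂ = 0.68800(28) + 0.31200(23) ≈ 26.44000
SE_est = SD * √(r(1 − r)) = 5.00000 * √0.21466 ≈ 5.00000 * 0.46331 ≈ 2.31655
CI = 26.44000 ± 1.645 * 2.31655 → [22.62928, 30.25072]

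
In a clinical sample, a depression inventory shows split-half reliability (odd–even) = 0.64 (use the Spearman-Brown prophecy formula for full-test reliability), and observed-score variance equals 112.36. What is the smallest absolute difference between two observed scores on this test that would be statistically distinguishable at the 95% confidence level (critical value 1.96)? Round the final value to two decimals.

13.77

SD = √112.36 ≈ 10.600
r_full = 2·0.64 / (1 + 0.64) ≈ 0.780
The standard error of measurement is 10.600×√(1 − 0.780) ≈ 10.600×0.469 ≈ 4.966.
Standard error of the difference = 4.966·√2 ≈ 7.023
Minimum reliable difference = 1.96 × SE_diff ≈ 1.96 × 7.023 ≈ 13.766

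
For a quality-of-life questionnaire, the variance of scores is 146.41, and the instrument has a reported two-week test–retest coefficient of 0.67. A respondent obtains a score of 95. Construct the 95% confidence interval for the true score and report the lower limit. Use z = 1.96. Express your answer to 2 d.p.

81.38

SD = √146.41 = 12.10000
SEM = 12.10000 · √(1 − 0.67000) = 12.10000 · √0.33000 ≈ 12.10000 · 0.57446 ≈ 6.95092
Margin = 1.96 · 6.95092 ≈ 13.62380
Lower bound: 95 − 13.62380 = 81.37620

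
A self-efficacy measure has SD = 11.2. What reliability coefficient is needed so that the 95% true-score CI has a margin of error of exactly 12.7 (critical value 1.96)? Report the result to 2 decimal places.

0.67

Required SEM = 12.7 / 1.96 ≈ 6.4796
Required reliability = 1 − (SEM/SD)² = 1 − 0.3347 ≈ 0.6653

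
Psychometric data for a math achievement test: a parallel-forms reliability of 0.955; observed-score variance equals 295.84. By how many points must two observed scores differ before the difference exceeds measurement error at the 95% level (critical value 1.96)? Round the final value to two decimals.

10.11

σ = 295.84^(1/2) = 17.2000
SEM = 17.2000 · √(1 − 0.9550) = 17.2000 · √0.0450 ≈ 17.2000 · 0.2121 ≈ 3.6487
SE_diff = SEM · √2 ≈ 3.6487 · 1.4142 ≈ 5.1600
Smallest detectable difference = 1.96·5.1600 ≈ 10.1136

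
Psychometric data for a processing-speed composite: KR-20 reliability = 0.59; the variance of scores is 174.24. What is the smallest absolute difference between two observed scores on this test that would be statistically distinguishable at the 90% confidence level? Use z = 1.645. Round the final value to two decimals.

σ = 174.24^(1/2) = 13.2000
SEM = 13.2000 × √(1 − 0.5900) = 13.2000 × √0.4100 ≈ 13.2000 × 0.6403 ≈ 8.4521
Standard error of the difference = 8.4521·√2 ≈ 11.9531
Minimum reliable difference = 1.645 × SE_diff ≈ 1.645 × 11.9531 ≈ 19.6629

19.66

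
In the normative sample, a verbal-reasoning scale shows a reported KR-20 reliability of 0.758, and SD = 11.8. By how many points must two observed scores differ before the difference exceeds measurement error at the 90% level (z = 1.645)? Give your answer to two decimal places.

SEM = 11.80000×√(1 − 0.75800) ≃ 5.80483
SE_diff = √2 × SEM ≃ 8.20927
Smallest detectable difference = 1.645×8.20927 ≃ 13.50425

13.50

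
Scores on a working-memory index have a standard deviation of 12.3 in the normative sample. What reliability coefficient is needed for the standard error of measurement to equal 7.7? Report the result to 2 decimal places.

0.61

r = 1 − (SEM / SD)² = 1 − (7.70000 / 12.3)² ≃ 1 − 0.39190 ≃ 0.60810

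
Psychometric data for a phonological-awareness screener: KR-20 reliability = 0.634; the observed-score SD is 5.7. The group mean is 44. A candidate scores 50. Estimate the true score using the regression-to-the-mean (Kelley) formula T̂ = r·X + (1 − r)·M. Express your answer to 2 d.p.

47.80

T̂ = 0.6340(50) + 0.3660(44) ≈ 47.8040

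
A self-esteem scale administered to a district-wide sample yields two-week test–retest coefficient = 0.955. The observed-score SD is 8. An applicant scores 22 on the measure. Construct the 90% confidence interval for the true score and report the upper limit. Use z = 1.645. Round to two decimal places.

24.79

SEM = 8.00000*√(1 − 0.95500) ≈ 1.69706
Margin = 1.645 * 1.69706 ≈ 2.79166
Upper bound: 22 + 2.79166 = 24.79166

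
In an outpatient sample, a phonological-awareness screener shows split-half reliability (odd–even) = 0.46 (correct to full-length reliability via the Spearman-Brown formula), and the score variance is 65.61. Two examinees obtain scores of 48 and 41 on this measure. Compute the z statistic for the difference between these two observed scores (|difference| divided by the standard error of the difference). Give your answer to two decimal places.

SD = √65.61 = 8.10000
Full-length reliability (Spearman-Brown) = 2(0.46)/(1+0.46) ≃ 0.63014
The standard error of measurement is 8.10000×√(1 − 0.63014) ≃ 8.10000×0.60816 ≃ 4.92613.
SE_diff = √2 × SEM ≃ 6.96659
z = |48 − 41| / 6.96659 = 7 / 6.96659 ≃ 1.00480

1.00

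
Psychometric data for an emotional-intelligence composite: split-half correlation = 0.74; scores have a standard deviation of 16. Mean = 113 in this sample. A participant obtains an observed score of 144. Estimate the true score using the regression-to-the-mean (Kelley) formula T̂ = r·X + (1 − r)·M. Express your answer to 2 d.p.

Spearman-Brown: r = 2(0.74) / (1 + 0.74) = 1.4800 / 1.7400 ≃ 0.8506
T̂ = 0.8506(144) + 0.1494(113) ≃ 139.3678

139.37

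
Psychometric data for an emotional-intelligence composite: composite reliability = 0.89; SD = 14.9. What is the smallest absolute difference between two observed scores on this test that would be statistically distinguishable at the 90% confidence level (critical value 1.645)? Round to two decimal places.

11.50

SEM = 14.90000 · √(1 − 0.89000) = 14.90000 · √0.11000 ≃ 14.90000 · 0.33166 ≃ 4.94177
SE_diff = √2 · SEM ≃ 6.98872
Smallest detectable difference = 1.645·6.98872 ≃ 11.49644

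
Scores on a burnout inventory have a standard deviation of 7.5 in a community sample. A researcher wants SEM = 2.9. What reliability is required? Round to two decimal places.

Required reliability = 1 − (SEM/SD)² = 1 − 0.150 ≈ 0.850

0.85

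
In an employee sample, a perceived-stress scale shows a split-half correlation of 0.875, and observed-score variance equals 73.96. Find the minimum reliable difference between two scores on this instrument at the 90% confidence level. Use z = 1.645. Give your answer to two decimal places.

SD = √73.96 = 8.60000
Full-length reliability (Spearman-Brown) = 2(0.875)/(1+0.875) ≈ 0.93333
SEM = 8.60000 · √(1 − 0.93333) = 8.60000 · √0.06667 ≈ 8.60000 · 0.25820 ≈ 2.22051
Standard error of the difference = 2.22051·√2 ≈ 3.14028
Minimum reliable difference = 1.645 · SE_diff ≈ 1.645 · 3.14028 ≈ 5.16575

5.17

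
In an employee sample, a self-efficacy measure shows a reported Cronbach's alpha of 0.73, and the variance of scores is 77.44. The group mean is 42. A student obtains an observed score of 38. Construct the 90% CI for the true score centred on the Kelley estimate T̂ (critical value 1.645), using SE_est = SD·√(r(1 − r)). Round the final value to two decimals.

[32.65, 45.51]

SD = √77.44 ≈ 8.80000
T̂ = r·X + (1 − r)·M = 0.73000×38 + 0.27000×42 = 27.74000 + 11.34000 ≈ 39.08000
SE_est = 8.80000·√[r(1 − r)] ≈ 3.90684
90% CI: 39.08000 ± 6.42676 ≈ (32.65324, 45.50676)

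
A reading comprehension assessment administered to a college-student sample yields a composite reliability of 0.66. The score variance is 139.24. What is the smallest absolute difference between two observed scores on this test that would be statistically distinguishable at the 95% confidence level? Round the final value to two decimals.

SD = √139.24 = 11.80000
SEM = 11.80000 · √(1 − 0.66000) = 11.80000 · √0.34000 ≃ 11.80000 · 0.58310 ≃ 6.88052
SE_diff = SEM · √2 ≃ 6.88052 · 1.41421 ≃ 9.73053
Smallest detectable difference = 1.96·9.73053 ≃ 19.07184

19.07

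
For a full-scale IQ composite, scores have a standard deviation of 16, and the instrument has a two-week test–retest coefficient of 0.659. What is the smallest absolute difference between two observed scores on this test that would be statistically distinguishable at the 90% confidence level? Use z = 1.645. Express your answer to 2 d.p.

21.74

SEM = 16.0000 * √(1 − 0.6590) = 16.0000 * √0.3410 ≈ 16.0000 * 0.5840 ≈ 9.3432
Standard error of the difference = 9.3432·√2 ≈ 13.2133
Smallest detectable difference = 1.645*13.2133 ≈ 21.7359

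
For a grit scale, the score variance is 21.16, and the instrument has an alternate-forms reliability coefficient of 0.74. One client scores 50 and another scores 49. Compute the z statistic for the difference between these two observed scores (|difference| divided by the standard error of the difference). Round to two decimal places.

SD = √21.16 ≃ 4.6000
SEM = 4.6000·√(1 − 0.7400) ≃ 2.3455
SE_diff = SEM · √2 ≃ 2.3455 · 1.4142 ≃ 3.3171
z = 1 / 3.3171 ≃ 0.3015

0.30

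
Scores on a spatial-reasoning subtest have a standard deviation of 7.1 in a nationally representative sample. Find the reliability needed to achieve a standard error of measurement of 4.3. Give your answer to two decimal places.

Required reliability = 1 − (SEM/SD)² = 1 − 0.367 ≈ 0.633

0.63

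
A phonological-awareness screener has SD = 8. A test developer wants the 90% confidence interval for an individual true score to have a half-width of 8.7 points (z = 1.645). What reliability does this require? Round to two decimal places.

Required SEM = 8.7 / 1.645 ≈ 5.28875
r = 1 − (SEM / SD)² = 1 − (5.28875 / 8)² ≈ 1 − 0.43705 ≈ 0.56295

0.56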